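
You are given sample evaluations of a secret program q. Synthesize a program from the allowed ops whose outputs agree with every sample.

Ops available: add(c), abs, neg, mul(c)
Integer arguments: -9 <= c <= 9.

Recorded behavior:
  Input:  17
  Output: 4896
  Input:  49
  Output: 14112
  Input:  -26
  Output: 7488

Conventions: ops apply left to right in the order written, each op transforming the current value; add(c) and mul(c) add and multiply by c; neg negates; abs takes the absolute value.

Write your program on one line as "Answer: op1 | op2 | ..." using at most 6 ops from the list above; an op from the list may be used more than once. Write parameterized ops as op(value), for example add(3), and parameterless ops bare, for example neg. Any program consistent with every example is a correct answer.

mul(8) | mul(9) | abs | mul(-4) | neg

Check, running the answer program on each example:
  17 -> 136 -> 1224 -> 1224 -> -4896 -> 4896
  49 -> 392 -> 3528 -> 3528 -> -14112 -> 14112
  -26 -> -208 -> -1872 -> 1872 -> -7488 -> 7488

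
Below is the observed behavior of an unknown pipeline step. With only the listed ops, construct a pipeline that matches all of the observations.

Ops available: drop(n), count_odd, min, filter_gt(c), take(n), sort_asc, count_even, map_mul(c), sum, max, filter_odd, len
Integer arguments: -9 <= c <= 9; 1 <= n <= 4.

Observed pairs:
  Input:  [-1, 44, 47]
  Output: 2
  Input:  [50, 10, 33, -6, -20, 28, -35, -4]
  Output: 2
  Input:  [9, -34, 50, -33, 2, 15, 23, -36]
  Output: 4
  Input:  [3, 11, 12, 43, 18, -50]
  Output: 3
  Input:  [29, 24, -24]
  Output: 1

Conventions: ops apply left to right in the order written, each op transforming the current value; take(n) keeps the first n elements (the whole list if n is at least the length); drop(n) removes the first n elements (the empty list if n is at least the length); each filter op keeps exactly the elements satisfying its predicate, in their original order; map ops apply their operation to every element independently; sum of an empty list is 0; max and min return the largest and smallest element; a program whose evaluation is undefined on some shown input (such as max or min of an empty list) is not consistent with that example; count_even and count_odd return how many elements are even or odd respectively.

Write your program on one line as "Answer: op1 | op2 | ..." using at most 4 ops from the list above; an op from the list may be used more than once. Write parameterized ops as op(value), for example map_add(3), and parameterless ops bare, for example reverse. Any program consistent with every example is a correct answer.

map_mul(3) | filter_odd | len

Check, running the answer program on each example:
  [-1, 44, 47] -> [-3, 132, 141] -> [-3, 141] -> 2
  [50, 10, 33, -6, -20, 28, -35, -4] -> [150, 30, 99, -18, -60, 84, -105, -12] -> [99, -105] -> 2
  [9, -34, 50, -33, 2, 15, 23, -36] -> [27, -102, 150, -99, 6, 45, 69, -108] -> [27, -99, 45, 69] -> 4
  [3, 11, 12, 43, 18, -50] -> [9, 33, 36, 129, 54, -150] -> [9, 33, 129] -> 3
  [29, 24, -24] -> [87, 72, -72] -> [87] -> 1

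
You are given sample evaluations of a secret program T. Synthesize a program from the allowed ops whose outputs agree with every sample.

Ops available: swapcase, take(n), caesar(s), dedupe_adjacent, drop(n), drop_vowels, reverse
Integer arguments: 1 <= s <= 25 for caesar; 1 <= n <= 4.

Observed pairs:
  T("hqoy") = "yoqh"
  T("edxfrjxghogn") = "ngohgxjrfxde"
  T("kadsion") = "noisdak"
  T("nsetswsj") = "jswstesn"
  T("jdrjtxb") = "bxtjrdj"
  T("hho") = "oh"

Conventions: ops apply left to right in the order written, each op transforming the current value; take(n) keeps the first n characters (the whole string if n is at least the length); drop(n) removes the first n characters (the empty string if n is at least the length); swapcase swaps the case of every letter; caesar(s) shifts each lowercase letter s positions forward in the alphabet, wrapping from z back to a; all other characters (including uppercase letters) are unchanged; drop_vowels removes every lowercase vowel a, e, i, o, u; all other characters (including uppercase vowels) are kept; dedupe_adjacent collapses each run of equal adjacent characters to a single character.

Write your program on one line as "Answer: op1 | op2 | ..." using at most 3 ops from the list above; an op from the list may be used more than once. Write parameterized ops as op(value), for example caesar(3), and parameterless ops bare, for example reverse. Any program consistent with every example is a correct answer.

dedupe_adjacent | reverse

Check, running the answer program on each example:
  "hqoy" -> "hqoy" -> "yoqh"
  "edxfrjxghogn" -> "edxfrjxghogn" -> "ngohgxjrfxde"
  "kadsion" -> "kadsion" -> "noisdak"
  "nsetswsj" -> "nsetswsj" -> "jswstesn"
  "jdrjtxb" -> "jdrjtxb" -> "bxtjrdj"
  "hho" -> "ho" -> "oh"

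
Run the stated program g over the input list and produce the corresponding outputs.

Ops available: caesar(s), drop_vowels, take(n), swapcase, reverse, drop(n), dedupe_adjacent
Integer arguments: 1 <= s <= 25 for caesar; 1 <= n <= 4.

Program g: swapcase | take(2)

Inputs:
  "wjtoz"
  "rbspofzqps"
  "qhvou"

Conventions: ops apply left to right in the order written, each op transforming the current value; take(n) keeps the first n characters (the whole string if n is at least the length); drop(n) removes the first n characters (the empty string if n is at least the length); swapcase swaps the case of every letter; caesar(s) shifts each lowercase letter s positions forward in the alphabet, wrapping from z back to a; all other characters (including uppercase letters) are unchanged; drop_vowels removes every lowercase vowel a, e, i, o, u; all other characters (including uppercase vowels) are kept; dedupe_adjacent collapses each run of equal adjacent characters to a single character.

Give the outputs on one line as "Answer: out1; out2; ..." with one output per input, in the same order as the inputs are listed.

"WJ"; "RB"; "QH"

Execution, op by op:
  "wjtoz" -> "WJTOZ" -> "WJ"
  "rbspofzqps" -> "RBSPOFZQPS" -> "RB"
  "qhvou" -> "QHVOU" -> "QH"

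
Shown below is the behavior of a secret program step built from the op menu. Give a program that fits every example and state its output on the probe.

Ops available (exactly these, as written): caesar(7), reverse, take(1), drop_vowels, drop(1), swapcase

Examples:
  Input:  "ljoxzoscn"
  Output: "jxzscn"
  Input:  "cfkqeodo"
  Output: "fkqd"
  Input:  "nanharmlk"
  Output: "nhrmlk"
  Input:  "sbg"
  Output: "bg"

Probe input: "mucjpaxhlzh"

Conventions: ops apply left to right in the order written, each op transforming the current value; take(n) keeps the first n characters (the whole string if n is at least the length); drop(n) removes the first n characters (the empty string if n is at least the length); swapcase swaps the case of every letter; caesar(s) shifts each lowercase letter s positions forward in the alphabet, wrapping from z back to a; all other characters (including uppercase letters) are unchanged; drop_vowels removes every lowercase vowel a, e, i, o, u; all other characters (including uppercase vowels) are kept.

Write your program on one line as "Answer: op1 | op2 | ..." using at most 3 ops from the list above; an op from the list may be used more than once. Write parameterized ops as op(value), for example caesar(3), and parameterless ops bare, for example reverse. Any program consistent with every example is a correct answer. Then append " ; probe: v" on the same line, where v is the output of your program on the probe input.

drop_vowels | drop(1) ; probe: "cjpxhlzh"

Check, running the answer program on each example:
  "ljoxzoscn" -> "ljxzscn" -> "jxzscn"
  "cfkqeodo" -> "cfkqd" -> "fkqd"
  "nanharmlk" -> "nnhrmlk" -> "nhrmlk"
  "sbg" -> "sbg" -> "bg"
  probe: "mucjpaxhlzh" -> "mcjpxhlzh" -> "cjpxhlzh"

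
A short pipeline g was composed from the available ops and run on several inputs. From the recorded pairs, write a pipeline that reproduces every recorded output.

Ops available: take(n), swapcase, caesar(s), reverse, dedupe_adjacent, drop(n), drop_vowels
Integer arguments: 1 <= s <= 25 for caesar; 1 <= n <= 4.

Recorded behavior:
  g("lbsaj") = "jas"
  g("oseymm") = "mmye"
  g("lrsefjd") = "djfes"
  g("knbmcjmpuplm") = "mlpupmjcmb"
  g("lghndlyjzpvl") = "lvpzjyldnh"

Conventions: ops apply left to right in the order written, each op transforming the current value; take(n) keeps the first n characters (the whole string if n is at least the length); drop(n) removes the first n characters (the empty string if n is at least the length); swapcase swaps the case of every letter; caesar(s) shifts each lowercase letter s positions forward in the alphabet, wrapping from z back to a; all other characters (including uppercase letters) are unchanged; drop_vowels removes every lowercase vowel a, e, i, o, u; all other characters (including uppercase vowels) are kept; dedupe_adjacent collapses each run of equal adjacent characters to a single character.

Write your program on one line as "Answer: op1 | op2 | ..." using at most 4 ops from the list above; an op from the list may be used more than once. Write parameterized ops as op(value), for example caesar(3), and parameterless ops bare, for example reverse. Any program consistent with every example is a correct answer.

swapcase | drop(2) | swapcase | reverse

Check, running the answer program on each example:
  "lbsaj" -> "LBSAJ" -> "SAJ" -> "saj" -> "jas"
  "oseymm" -> "OSEYMM" -> "EYMM" -> "eymm" -> "mmye"
  "lrsefjd" -> "LRSEFJD" -> "SEFJD" -> "sefjd" -> "djfes"
  "knbmcjmpuplm" -> "KNBMCJMPUPLM" -> "BMCJMPUPLM" -> "bmcjmpuplm" -> "mlpupmjcmb"
  "lghndlyjzpvl" -> "LGHNDLYJZPVL" -> "HNDLYJZPVL" -> "hndlyjzpvl" -> "lvpzjyldnh"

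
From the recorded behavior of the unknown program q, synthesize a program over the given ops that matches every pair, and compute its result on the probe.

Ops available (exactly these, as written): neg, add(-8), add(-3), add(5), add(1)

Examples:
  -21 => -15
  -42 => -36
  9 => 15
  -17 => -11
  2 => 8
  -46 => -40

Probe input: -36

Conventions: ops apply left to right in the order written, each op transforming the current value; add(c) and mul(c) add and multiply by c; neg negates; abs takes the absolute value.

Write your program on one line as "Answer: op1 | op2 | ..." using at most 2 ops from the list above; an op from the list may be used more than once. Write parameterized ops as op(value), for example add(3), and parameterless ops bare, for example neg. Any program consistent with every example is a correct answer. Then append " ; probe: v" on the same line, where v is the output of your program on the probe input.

add(5) | add(1) ; probe: -30

Check, running the answer program on each example:
  -21 -> -16 -> -15
  -42 -> -37 -> -36
  9 -> 14 -> 15
  -17 -> -12 -> -11
  2 -> 7 -> 8
  -46 -> -41 -> -40
  probe: -36 -> -31 -> -30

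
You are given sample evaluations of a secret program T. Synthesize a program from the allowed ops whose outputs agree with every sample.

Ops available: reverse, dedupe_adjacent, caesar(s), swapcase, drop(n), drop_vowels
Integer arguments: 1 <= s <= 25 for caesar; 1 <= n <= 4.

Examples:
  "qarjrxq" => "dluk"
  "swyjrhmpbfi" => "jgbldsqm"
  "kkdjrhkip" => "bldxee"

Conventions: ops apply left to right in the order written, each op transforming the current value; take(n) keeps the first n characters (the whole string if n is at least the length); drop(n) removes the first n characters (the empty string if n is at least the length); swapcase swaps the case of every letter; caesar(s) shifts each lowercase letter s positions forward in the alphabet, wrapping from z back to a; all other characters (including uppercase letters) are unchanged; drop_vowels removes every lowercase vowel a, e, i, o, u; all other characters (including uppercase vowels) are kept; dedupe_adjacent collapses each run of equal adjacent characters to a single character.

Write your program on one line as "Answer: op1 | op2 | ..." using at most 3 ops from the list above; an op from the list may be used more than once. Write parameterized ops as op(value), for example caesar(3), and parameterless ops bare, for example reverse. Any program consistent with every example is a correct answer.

reverse | drop(3) | caesar(20)

Check, running the answer program on each example:
  "qarjrxq" -> "qxrjraq" -> "jraq" -> "dluk"
  "swyjrhmpbfi" -> "ifbpmhrjyws" -> "pmhrjyws" -> "jgbldsqm"
  "kkdjrhkip" -> "pikhrjdkk" -> "hrjdkk" -> "bldxee"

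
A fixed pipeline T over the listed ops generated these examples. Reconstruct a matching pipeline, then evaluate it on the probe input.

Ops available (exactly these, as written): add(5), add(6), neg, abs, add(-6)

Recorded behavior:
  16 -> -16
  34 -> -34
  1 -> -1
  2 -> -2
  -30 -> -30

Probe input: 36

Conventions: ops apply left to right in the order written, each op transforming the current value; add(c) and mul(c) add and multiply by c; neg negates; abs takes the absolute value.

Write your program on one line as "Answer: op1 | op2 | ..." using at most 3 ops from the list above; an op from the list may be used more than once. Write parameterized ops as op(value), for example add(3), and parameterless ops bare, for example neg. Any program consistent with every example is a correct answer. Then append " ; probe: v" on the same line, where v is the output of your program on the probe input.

neg | abs | neg ; probe: -36

Check, running the answer program on each example:
  16 -> -16 -> 16 -> -16
  34 -> -34 -> 34 -> -34
  1 -> -1 -> 1 -> -1
  2 -> -2 -> 2 -> -2
  -30 -> 30 -> 30 -> -30
  probe: 36 -> -36 -> 36 -> -36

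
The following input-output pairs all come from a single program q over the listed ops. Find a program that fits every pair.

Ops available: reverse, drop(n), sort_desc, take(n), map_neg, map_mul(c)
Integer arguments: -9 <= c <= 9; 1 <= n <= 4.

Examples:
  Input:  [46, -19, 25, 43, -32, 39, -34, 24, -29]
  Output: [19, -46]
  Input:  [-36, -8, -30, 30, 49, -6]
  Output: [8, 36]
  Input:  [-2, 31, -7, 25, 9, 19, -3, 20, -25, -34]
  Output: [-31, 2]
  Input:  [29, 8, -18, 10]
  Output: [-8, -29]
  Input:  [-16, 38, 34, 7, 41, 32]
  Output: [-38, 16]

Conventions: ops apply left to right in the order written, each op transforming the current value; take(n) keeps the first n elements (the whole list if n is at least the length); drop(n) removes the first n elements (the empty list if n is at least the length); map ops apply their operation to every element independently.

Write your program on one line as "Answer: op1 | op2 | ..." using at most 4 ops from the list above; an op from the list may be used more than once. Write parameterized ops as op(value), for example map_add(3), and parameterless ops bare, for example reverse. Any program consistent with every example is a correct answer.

take(3) | take(2) | reverse | map_neg

Check, running the answer program on each example:
  [46, -19, 25, 43, -32, 39, -34, 24, -29] -> [46, -19, 25] -> [46, -19] -> [-19, 46] -> [19, -46]
  [-36, -8, -30, 30, 49, -6] -> [-36, -8, -30] -> [-36, -8] -> [-8, -36] -> [8, 36]
  [-2, 31, -7, 25, 9, 19, -3, 20, -25, -34] -> [-2, 31, -7] -> [-2, 31] -> [31, -2] -> [-31, 2]
  [29, 8, -18, 10] -> [29, 8, -18] -> [29, 8] -> [8, 29] -> [-8, -29]
  [-16, 38, 34, 7, 41, 32] -> [-16, 38, 34] -> [-16, 38] -> [38, -16] -> [-38, 16]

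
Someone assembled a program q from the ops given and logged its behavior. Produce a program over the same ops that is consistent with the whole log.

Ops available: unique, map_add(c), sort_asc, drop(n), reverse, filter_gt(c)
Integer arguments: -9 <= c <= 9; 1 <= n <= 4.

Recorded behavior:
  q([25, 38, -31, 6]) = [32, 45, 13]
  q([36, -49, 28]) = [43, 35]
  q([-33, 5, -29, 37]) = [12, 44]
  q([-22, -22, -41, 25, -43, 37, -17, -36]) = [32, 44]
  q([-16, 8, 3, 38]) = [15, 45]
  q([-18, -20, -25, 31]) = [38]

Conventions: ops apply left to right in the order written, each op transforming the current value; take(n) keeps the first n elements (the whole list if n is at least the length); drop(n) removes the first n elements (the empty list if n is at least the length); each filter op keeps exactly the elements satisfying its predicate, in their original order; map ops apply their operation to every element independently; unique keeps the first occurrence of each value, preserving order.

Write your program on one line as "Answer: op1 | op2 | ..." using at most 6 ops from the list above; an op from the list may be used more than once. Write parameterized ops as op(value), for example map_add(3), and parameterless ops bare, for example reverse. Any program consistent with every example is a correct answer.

map_add(5) | filter_gt(8) | reverse | map_add(4) | reverse | map_add(-2)

Check, running the answer program on each example:
  [25, 38, -31, 6] -> [30, 43, -26, 11] -> [30, 43, 11] -> [11, 43, 30] -> [15, 47, 34] -> [34, 47, 15] -> [32, 45, 13]
  [36, -49, 28] -> [41, -44, 33] -> [41, 33] -> [33, 41] -> [37, 45] -> [45, 37] -> [43, 35]
  [-33, 5, -29, 37] -> [-28, 10, -24, 42] -> [10, 42] -> [42, 10] -> [46, 14] -> [14, 46] -> [12, 44]
  [-22, -22, -41, 25, -43, 37, -17, -36] -> [-17, -17, -36, 30, -38, 42, -12, -31] -> [30, 42] -> [42, 30] -> [46, 34] -> [34, 46] -> [32, 44]
  [-16, 8, 3, 38] -> [-11, 13, 8, 43] -> [13, 43] -> [43, 13] -> [47, 17] -> [17, 47] -> [15, 45]
  [-18, -20, -25, 31] -> [-13, -15, -20, 36] -> [36] -> [36] -> [40] -> [40] -> [38]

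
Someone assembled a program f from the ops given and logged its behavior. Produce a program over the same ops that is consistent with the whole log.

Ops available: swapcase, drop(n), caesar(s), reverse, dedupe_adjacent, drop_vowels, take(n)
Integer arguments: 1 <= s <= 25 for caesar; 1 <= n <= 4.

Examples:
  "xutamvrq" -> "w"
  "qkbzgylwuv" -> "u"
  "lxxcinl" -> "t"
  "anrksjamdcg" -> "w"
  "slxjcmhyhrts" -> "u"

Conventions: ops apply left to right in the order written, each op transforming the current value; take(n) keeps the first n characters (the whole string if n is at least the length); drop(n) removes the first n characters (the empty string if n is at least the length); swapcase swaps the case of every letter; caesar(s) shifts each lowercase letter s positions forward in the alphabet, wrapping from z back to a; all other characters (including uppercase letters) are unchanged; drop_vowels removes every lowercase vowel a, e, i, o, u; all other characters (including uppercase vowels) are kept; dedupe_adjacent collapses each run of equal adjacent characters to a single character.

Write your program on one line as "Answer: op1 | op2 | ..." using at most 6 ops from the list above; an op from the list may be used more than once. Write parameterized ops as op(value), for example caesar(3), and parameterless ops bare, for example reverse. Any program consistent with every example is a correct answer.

reverse | drop(4) | dedupe_adjacent | take(1) | caesar(22)

Check, running the answer program on each example:
  "xutamvrq" -> "qrvmatux" -> "atux" -> "atux" -> "a" -> "w"
  "qkbzgylwuv" -> "vuwlygzbkq" -> "ygzbkq" -> "ygzbkq" -> "y" -> "u"
  "lxxcinl" -> "lnicxxl" -> "xxl" -> "xl" -> "x" -> "t"
  "anrksjamdcg" -> "gcdmajskrna" -> "ajskrna" -> "ajskrna" -> "a" -> "w"
  "slxjcmhyhrts" -> "strhyhmcjxls" -> "yhmcjxls" -> "yhmcjxls" -> "y" -> "u"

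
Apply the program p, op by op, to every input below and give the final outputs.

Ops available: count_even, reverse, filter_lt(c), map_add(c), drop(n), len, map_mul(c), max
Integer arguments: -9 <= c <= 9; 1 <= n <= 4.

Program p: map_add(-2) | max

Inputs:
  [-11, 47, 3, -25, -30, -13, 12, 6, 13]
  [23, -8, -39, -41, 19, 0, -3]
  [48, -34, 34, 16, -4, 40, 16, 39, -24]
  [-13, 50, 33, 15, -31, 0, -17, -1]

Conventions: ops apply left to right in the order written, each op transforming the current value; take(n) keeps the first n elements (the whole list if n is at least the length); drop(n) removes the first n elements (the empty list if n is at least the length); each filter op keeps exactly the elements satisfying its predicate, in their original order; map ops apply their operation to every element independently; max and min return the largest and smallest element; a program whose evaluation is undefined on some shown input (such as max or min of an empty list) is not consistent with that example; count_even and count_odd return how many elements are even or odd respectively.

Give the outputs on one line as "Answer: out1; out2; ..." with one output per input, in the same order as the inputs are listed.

Execution, op by op:
  [-11, 47, 3, -25, -30, -13, 12, 6, 13] -> [-13, 45, 1, -27, -32, -15, 10, 4, 11] -> 45
  [23, -8, -39, -41, 19, 0, -3] -> [21, -10, -41, -43, 17, -2, -5] -> 21
  [48, -34, 34, 16, -4, 40, 16, 39, -24] -> [46, -36, 32, 14, -6, 38, 14, 37, -26] -> 46
  [-13, 50, 33, 15, -31, 0, -17, -1] -> [-15, 48, 31, 13, -33, -2, -19, -3] -> 48

45; 21; 46; 48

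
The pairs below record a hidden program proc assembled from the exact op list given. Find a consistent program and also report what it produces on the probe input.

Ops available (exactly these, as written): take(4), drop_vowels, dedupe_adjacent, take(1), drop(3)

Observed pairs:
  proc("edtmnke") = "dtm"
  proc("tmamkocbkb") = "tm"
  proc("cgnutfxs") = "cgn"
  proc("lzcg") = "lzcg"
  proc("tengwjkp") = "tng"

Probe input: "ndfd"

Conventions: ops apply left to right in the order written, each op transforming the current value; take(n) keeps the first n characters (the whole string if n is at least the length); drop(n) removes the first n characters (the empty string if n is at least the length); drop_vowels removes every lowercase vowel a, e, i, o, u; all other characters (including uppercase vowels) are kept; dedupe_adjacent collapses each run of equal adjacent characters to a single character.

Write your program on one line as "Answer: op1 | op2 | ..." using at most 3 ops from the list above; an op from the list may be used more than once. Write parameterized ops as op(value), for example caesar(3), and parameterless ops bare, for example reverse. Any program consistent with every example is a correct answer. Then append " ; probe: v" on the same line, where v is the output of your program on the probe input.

take(4) | drop_vowels | dedupe_adjacent ; probe: "ndfd"

Check, running the answer program on each example:
  "edtmnke" -> "edtm" -> "dtm" -> "dtm"
  "tmamkocbkb" -> "tmam" -> "tmm" -> "tm"
  "cgnutfxs" -> "cgnu" -> "cgn" -> "cgn"
  "lzcg" -> "lzcg" -> "lzcg" -> "lzcg"
  "tengwjkp" -> "teng" -> "tng" -> "tng"
  probe: "ndfd" -> "ndfd" -> "ndfd" -> "ndfd"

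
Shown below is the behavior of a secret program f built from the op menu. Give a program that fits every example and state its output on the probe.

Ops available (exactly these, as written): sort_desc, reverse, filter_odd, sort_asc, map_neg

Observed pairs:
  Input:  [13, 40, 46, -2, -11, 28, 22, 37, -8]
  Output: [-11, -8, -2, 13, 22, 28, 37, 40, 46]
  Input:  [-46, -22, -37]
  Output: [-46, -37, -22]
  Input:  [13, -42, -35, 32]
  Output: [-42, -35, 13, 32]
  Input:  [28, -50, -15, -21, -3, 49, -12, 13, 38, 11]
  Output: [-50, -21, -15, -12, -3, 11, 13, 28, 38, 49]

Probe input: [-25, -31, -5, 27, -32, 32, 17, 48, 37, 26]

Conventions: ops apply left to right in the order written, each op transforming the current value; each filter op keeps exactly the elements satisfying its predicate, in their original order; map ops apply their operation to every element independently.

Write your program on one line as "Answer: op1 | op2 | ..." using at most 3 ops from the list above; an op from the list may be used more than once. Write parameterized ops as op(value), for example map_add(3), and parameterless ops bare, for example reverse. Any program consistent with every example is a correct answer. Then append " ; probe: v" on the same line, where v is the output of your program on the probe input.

sort_desc | reverse ; probe: [-32, -31, -25, -5, 17, 26, 27, 32, 37, 48]

Check, running the answer program on each example:
  [13, 40, 46, -2, -11, 28, 22, 37, -8] -> [46, 40, 37, 28, 22, 13, -2, -8, -11] -> [-11, -8, -2, 13, 22, 28, 37, 40, 46]
  [-46, -22, -37] -> [-22, -37, -46] -> [-46, -37, -22]
  [13, -42, -35, 32] -> [32, 13, -35, -42] -> [-42, -35, 13, 32]
  [28, -50, -15, -21, -3, 49, -12, 13, 38, 11] -> [49, 38, 28, 13, 11, -3, -12, -15, -21, -50] -> [-50, -21, -15, -12, -3, 11, 13, 28, 38, 49]
  probe: [-25, -31, -5, 27, -32, 32, 17, 48, 37, 26] -> [48, 37, 32, 27, 26, 17, -5, -25, -31, -32] -> [-32, -31, -25, -5, 17, 26, 27, 32, 37, 48]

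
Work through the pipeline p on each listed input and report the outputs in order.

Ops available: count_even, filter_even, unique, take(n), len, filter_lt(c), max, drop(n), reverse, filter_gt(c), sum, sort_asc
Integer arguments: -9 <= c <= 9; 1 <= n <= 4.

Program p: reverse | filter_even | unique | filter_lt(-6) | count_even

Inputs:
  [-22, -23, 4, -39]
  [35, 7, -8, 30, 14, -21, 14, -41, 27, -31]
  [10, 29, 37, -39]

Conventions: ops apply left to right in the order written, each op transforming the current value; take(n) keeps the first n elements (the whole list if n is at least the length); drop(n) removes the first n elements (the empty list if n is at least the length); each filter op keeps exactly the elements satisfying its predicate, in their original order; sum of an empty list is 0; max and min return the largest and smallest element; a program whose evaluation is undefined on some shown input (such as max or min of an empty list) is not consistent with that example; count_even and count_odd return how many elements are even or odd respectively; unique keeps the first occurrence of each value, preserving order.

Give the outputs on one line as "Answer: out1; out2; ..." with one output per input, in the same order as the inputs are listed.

1; 1; 0

Execution, op by op:
  [-22, -23, 4, -39] -> [-39, 4, -23, -22] -> [4, -22] -> [4, -22] -> [-22] -> 1
  [35, 7, -8, 30, 14, -21, 14, -41, 27, -31] -> [-31, 27, -41, 14, -21, 14, 30, -8, 7, 35] -> [14, 14, 30, -8] -> [14, 30, -8] -> [-8] -> 1
  [10, 29, 37, -39] -> [-39, 37, 29, 10] -> [10] -> [10] -> [] -> 0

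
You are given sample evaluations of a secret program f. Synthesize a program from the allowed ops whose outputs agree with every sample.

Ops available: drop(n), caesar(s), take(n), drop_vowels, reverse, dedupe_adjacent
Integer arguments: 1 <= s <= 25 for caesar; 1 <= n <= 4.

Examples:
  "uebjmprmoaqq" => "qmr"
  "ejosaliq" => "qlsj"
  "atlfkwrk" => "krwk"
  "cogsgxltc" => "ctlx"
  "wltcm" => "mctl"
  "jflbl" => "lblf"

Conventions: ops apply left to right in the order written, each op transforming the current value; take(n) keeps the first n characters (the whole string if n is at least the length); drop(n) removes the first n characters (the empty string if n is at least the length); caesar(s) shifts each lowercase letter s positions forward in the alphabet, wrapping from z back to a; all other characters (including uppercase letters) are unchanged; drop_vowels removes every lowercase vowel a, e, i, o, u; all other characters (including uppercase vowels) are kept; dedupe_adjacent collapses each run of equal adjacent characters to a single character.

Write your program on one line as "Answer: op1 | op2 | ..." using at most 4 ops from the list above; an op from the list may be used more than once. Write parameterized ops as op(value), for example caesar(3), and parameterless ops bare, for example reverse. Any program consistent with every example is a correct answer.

reverse | drop_vowels | take(4) | dedupe_adjacent

Check, running the answer program on each example:
  "uebjmprmoaqq" -> "qqaomrpmjbeu" -> "qqmrpmjb" -> "qqmr" -> "qmr"
  "ejosaliq" -> "qilasoje" -> "qlsj" -> "qlsj" -> "qlsj"
  "atlfkwrk" -> "krwkflta" -> "krwkflt" -> "krwk" -> "krwk"
  "cogsgxltc" -> "ctlxgsgoc" -> "ctlxgsgc" -> "ctlx" -> "ctlx"
  "wltcm" -> "mctlw" -> "mctlw" -> "mctl" -> "mctl"
  "jflbl" -> "lblfj" -> "lblfj" -> "lblf" -> "lblf"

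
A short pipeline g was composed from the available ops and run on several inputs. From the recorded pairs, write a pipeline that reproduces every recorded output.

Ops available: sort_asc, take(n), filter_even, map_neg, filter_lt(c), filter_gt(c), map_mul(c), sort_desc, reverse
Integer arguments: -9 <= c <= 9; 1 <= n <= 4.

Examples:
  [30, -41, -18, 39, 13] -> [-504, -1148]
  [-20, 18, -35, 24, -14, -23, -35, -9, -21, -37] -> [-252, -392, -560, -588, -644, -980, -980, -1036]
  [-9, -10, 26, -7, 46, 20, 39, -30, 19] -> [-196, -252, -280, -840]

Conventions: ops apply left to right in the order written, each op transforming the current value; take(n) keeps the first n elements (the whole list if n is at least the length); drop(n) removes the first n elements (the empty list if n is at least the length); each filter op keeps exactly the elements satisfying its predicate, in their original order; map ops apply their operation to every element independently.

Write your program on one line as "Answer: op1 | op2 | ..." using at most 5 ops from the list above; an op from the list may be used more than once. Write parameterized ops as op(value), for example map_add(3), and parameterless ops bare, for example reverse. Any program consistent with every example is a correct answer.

map_mul(7) | filter_lt(-7) | sort_asc | reverse | map_mul(4)

Check, running the answer program on each example:
  [30, -41, -18, 39, 13] -> [210, -287, -126, 273, 91] -> [-287, -126] -> [-287, -126] -> [-126, -287] -> [-504, -1148]
  [-20, 18, -35, 24, -14, -23, -35, -9, -21, -37] -> [-140, 126, -245, 168, -98, -161, -245, -63, -147, -259] -> [-140, -245, -98, -161, -245, -63, -147, -259] -> [-259, -245, -245, -161, -147, -140, -98, -63] -> [-63, -98, -140, -147, -161, -245, -245, -259] -> [-252, -392, -560, -588, -644, -980, -980, -1036]
  [-9, -10, 26, -7, 46, 20, 39, -30, 19] -> [-63, -70, 182, -49, 322, 140, 273, -210, 133] -> [-63, -70, -49, -210] -> [-210, -70, -63, -49] -> [-49, -63, -70, -210] -> [-196, -252, -280, -840]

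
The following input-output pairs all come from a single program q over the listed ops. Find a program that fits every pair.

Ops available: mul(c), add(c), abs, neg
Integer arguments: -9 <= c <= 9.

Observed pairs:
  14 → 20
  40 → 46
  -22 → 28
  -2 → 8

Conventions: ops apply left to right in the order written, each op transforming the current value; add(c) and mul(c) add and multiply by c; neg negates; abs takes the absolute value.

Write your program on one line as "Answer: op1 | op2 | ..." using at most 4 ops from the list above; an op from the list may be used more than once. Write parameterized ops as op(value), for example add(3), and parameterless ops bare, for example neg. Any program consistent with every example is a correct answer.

abs | add(4) | add(2)

Check, running the answer program on each example:
  14 -> 14 -> 18 -> 20
  40 -> 40 -> 44 -> 46
  -22 -> 22 -> 26 -> 28
  -2 -> 2 -> 6 -> 8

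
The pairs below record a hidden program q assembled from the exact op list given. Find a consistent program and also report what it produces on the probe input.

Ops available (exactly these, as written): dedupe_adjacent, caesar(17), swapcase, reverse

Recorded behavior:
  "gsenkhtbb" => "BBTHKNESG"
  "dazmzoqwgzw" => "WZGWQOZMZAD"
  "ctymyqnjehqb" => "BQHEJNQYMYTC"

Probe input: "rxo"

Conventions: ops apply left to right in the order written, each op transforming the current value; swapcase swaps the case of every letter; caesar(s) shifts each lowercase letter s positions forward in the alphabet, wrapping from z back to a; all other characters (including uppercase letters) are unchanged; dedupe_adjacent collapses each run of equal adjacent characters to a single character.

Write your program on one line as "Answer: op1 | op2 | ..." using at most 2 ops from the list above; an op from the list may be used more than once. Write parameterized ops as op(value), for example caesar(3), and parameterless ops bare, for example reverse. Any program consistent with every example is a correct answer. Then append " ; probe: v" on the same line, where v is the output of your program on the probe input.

reverse | swapcase ; probe: "OXR"

Check, running the answer program on each example:
  "gsenkhtbb" -> "bbthknesg" -> "BBTHKNESG"
  "dazmzoqwgzw" -> "wzgwqozmzad" -> "WZGWQOZMZAD"
  "ctymyqnjehqb" -> "bqhejnqymytc" -> "BQHEJNQYMYTC"
  probe: "rxo" -> "oxr" -> "OXR"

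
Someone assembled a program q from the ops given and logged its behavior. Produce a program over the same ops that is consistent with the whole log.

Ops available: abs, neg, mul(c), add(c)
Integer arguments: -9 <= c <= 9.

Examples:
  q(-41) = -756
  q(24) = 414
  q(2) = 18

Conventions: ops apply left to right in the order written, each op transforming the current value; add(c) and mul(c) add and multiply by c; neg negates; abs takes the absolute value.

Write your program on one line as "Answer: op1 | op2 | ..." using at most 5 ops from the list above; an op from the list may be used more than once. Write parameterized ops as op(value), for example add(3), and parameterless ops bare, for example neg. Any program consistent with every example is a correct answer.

mul(-2) | add(7) | add(-5) | mul(-9)

Check, running the answer program on each example:
  -41 -> 82 -> 89 -> 84 -> -756
  24 -> -48 -> -41 -> -46 -> 414
  2 -> -4 -> 3 -> -2 -> 18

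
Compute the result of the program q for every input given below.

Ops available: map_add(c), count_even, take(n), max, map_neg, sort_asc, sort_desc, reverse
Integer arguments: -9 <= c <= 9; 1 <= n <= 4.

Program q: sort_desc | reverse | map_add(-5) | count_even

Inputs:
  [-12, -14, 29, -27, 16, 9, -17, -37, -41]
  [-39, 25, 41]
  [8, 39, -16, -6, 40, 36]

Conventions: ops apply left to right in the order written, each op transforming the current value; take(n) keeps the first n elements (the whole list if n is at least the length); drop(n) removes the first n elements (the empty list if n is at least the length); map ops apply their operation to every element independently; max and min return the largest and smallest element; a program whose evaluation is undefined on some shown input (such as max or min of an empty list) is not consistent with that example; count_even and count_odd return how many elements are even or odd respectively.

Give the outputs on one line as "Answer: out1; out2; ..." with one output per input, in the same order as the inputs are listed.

Execution, op by op:
  [-12, -14, 29, -27, 16, 9, -17, -37, -41] -> [29, 16, 9, -12, -14, -17, -27, -37, -41] -> [-41, -37, -27, -17, -14, -12, 9, 16, 29] -> [-46, -42, -32, -22, -19, -17, 4, 11, 24] -> 6
  [-39, 25, 41] -> [41, 25, -39] -> [-39, 25, 41] -> [-44, 20, 36] -> 3
  [8, 39, -16, -6, 40, 36] -> [40, 39, 36, 8, -6, -16] -> [-16, -6, 8, 36, 39, 40] -> [-21, -11, 3, 31, 34, 35] -> 1

6; 3; 1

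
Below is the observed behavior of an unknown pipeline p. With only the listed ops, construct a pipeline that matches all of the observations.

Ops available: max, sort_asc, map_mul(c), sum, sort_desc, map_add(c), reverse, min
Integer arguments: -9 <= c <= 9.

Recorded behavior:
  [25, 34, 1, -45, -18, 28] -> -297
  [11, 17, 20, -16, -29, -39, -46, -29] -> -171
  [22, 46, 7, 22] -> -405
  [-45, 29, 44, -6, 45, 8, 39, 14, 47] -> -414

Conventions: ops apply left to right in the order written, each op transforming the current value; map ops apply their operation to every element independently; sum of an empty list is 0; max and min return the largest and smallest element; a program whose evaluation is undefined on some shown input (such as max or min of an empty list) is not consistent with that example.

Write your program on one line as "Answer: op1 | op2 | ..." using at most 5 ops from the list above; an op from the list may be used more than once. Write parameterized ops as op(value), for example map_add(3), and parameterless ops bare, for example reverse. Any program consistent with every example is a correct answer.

map_mul(-9) | reverse | map_add(9) | min

Check, running the answer program on each example:
  [25, 34, 1, -45, -18, 28] -> [-225, -306, -9, 405, 162, -252] -> [-252, 162, 405, -9, -306, -225] -> [-243, 171, 414, 0, -297, -216] -> -297
  [11, 17, 20, -16, -29, -39, -46, -29] -> [-99, -153, -180, 144, 261, 351, 414, 261] -> [261, 414, 351, 261, 144, -180, -153, -99] -> [270, 423, 360, 270, 153, -171, -144, -90] -> -171
  [22, 46, 7, 22] -> [-198, -414, -63, -198] -> [-198, -63, -414, -198] -> [-189, -54, -405, -189] -> -405
  [-45, 29, 44, -6, 45, 8, 39, 14, 47] -> [405, -261, -396, 54, -405, -72, -351, -126, -423] -> [-423, -126, -351, -72, -405, 54, -396, -261, 405] -> [-414, -117, -342, -63, -396, 63, -387, -252, 414] -> -414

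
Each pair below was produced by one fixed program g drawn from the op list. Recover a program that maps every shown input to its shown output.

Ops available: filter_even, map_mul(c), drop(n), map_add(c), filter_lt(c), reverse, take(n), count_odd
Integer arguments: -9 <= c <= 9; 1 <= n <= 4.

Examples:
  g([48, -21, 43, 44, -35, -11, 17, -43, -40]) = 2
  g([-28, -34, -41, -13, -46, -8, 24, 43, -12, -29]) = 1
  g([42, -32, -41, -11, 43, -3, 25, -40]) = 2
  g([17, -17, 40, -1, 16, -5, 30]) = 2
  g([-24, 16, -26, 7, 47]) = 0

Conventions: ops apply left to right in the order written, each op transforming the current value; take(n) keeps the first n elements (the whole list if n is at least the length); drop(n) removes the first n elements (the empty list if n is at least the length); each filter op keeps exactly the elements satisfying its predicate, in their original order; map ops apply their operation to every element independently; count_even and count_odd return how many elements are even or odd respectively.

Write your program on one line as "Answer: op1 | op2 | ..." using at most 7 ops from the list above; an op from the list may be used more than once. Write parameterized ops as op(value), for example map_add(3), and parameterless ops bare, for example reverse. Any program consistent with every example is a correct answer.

map_add(-7) | reverse | filter_lt(-8) | map_add(-5) | take(3) | count_odd

Check, running the answer program on each example:
  [48, -21, 43, 44, -35, -11, 17, -43, -40] -> [41, -28, 36, 37, -42, -18, 10, -50, -47] -> [-47, -50, 10, -18, -42, 37, 36, -28, 41] -> [-47, -50, -18, -42, -28] -> [-52, -55, -23, -47, -33] -> [-52, -55, -23] -> 2
  [-28, -34, -41, -13, -46, -8, 24, 43, -12, -29] -> [-35, -41, -48, -20, -53, -15, 17, 36, -19, -36] -> [-36, -19, 36, 17, -15, -53, -20, -48, -41, -35] -> [-36, -19, -15, -53, -20, -48, -41, -35] -> [-41, -24, -20, -58, -25, -53, -46, -40] -> [-41, -24, -20] -> 1
  [42, -32, -41, -11, 43, -3, 25, -40] -> [35, -39, -48, -18, 36, -10, 18, -47] -> [-47, 18, -10, 36, -18, -48, -39, 35] -> [-47, -10, -18, -48, -39] -> [-52, -15, -23, -53, -44] -> [-52, -15, -23] -> 2
  [17, -17, 40, -1, 16, -5, 30] -> [10, -24, 33, -8, 9, -12, 23] -> [23, -12, 9, -8, 33, -24, 10] -> [-12, -24] -> [-17, -29] -> [-17, -29] -> 2
  [-24, 16, -26, 7, 47] -> [-31, 9, -33, 0, 40] -> [40, 0, -33, 9, -31] -> [-33, -31] -> [-38, -36] -> [-38, -36] -> 0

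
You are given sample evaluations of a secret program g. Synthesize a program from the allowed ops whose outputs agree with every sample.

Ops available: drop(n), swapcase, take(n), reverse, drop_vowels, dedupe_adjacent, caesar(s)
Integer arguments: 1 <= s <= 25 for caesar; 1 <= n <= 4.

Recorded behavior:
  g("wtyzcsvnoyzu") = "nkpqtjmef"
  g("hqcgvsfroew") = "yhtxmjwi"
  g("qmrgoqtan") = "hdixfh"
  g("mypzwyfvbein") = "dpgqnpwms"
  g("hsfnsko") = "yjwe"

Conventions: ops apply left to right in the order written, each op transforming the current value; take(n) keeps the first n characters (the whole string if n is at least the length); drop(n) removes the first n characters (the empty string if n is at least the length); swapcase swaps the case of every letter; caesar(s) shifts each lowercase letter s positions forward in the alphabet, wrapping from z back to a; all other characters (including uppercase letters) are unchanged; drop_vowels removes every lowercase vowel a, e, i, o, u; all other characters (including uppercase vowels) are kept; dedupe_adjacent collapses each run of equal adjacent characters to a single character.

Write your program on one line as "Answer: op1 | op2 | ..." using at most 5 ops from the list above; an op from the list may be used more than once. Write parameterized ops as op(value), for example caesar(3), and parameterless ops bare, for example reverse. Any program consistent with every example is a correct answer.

reverse | drop(3) | caesar(17) | reverse

Check, running the answer program on each example:
  "wtyzcsvnoyzu" -> "uzyonvsczytw" -> "onvsczytw" -> "femjtqpkn" -> "nkpqtjmef"
  "hqcgvsfroew" -> "weorfsvgcqh" -> "rfsvgcqh" -> "iwjmxthy" -> "yhtxmjwi"
  "qmrgoqtan" -> "natqogrmq" -> "qogrmq" -> "hfxidh" -> "hdixfh"
  "mypzwyfvbein" -> "niebvfywzpym" -> "bvfywzpym" -> "smwpnqgpd" -> "dpgqnpwms"
  "hsfnsko" -> "oksnfsh" -> "nfsh" -> "ewjy" -> "yjwe"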